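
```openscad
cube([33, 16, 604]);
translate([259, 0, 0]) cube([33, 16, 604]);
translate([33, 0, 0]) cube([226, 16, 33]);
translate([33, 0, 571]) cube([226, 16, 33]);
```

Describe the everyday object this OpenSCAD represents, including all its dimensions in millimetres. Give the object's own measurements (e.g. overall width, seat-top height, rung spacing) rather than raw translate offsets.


A rectangular picture frame lying in the x–z plane (depth along y). The opening is 226 mm wide (x) by 538 mm tall (z), surrounded by a border 33 mm wide on all four sides. The frame is 16 mm deep and is made of two full-height vertical stiles with two horizontal rails fitted between them.


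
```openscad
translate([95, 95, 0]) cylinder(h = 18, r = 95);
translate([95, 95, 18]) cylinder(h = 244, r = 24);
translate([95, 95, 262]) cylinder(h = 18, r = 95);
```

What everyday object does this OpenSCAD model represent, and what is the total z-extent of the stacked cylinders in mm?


A spool. The overall height is 280 mm.

Three coaxial cylinders, large–small–large — a spool. Two 18 mm flanges and a 244 mm core give 18 + 244 + 18 = 280 mm.


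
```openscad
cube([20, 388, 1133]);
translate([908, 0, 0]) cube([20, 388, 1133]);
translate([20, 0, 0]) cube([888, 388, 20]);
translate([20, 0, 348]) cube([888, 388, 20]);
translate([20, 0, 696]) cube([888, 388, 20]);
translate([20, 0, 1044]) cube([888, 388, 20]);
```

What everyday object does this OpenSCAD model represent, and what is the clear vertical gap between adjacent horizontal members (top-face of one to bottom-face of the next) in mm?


A bookshelf. The clear shelf gap is 328 mm.

Two tall side panels with 4 horizontal boards between them — a bookshelf. The first two shelf undersides are at z = 0 and z = 348; with shelf thickness 20, the clear gap is 348 − 0 − 20 = 328 mm.


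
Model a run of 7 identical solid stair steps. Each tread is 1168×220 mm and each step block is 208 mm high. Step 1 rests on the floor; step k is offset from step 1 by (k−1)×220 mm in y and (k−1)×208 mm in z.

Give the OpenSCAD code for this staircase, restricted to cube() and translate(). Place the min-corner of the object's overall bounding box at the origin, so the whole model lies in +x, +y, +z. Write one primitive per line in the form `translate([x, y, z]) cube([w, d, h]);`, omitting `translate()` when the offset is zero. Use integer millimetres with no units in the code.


cube([1168, 220, 208]);
translate([0, 220, 208]) cube([1168, 220, 208]);
translate([0, 440, 416]) cube([1168, 220, 208]);
translate([0, 660, 624]) cube([1168, 220, 208]);
translate([0, 880, 832]) cube([1168, 220, 208]);
translate([0, 1100, 1040]) cube([1168, 220, 208]);
translate([0, 1320, 1248]) cube([1168, 220, 208]);


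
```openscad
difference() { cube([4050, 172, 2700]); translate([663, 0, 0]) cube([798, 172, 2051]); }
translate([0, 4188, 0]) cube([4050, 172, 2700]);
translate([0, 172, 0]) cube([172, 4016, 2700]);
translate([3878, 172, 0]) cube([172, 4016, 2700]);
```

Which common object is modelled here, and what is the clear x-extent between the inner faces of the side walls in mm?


A single room. The interior width is 3706 mm.

Four walls enclosing a rectangle with a door in the front wall — a room. Outside width 4050 minus two 172 mm walls gives 3706 mm.


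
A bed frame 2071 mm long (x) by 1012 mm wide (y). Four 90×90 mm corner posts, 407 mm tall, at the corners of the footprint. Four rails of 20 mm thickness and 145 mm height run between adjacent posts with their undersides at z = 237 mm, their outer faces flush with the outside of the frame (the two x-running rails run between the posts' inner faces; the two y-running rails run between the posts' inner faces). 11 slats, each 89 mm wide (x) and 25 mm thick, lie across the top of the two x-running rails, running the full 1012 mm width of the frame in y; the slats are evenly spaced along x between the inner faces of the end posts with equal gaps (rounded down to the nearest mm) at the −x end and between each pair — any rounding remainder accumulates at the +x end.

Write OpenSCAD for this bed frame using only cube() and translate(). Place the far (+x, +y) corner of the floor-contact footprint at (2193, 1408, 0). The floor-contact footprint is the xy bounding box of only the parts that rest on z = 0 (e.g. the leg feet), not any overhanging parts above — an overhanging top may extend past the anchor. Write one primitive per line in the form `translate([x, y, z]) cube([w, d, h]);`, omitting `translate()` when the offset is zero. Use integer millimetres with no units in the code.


translate([122, 396, 0]) cube([90, 90, 407]);
translate([122, 1318, 0]) cube([90, 90, 407]);
translate([2103, 396, 0]) cube([90, 90, 407]);
translate([2103, 1318, 0]) cube([90, 90, 407]);
translate([212, 396, 237]) cube([1891, 20, 145]);
translate([212, 1388, 237]) cube([1891, 20, 145]);
translate([122, 486, 237]) cube([20, 832, 145]);
translate([2173, 486, 237]) cube([20, 832, 145]);
translate([288, 396, 382]) cube([89, 1012, 25]);
translate([453, 396, 382]) cube([89, 1012, 25]);
translate([618, 396, 382]) cube([89, 1012, 25]);
translate([783, 396, 382]) cube([89, 1012, 25]);
translate([948, 396, 382]) cube([89, 1012, 25]);
translate([1113, 396, 382]) cube([89, 1012, 25]);
translate([1278, 396, 382]) cube([89, 1012, 25]);
translate([1443, 396, 382]) cube([89, 1012, 25]);
translate([1608, 396, 382]) cube([89, 1012, 25]);
translate([1773, 396, 382]) cube([89, 1012, 25]);
translate([1938, 396, 382]) cube([89, 1012, 25]);


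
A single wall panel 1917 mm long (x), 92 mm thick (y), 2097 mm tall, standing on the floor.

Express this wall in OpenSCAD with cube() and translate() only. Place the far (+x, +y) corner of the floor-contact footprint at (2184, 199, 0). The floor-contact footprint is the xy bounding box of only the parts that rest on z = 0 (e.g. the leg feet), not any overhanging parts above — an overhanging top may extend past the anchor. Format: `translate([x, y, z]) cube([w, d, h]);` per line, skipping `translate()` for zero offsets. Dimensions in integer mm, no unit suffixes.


translate([267, 107, 0]) cube([1917, 92, 2097]);


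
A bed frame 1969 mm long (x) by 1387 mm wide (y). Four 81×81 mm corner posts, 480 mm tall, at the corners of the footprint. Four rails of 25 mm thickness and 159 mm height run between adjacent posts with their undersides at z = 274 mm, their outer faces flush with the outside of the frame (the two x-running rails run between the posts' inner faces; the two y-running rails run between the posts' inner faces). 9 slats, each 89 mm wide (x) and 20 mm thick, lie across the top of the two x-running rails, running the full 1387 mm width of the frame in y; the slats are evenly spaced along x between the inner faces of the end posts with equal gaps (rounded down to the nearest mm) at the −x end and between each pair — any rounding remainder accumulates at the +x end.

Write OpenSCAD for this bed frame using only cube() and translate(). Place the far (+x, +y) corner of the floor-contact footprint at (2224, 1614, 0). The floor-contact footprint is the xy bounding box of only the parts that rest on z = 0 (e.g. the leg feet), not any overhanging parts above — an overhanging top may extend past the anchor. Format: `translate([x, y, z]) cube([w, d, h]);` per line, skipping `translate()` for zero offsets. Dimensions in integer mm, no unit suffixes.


translate([255, 227, 0]) cube([81, 81, 480]);
translate([255, 1533, 0]) cube([81, 81, 480]);
translate([2143, 227, 0]) cube([81, 81, 480]);
translate([2143, 1533, 0]) cube([81, 81, 480]);
translate([336, 227, 274]) cube([1807, 25, 159]);
translate([336, 1589, 274]) cube([1807, 25, 159]);
translate([255, 308, 274]) cube([25, 1225, 159]);
translate([2199, 308, 274]) cube([25, 1225, 159]);
translate([436, 227, 433]) cube([89, 1387, 20]);
translate([625, 227, 433]) cube([89, 1387, 20]);
translate([814, 227, 433]) cube([89, 1387, 20]);
translate([1003, 227, 433]) cube([89, 1387, 20]);
translate([1192, 227, 433]) cube([89, 1387, 20]);
translate([1381, 227, 433]) cube([89, 1387, 20]);
translate([1570, 227, 433]) cube([89, 1387, 20]);
translate([1759, 227, 433]) cube([89, 1387, 20]);
translate([1948, 227, 433]) cube([89, 1387, 20]);


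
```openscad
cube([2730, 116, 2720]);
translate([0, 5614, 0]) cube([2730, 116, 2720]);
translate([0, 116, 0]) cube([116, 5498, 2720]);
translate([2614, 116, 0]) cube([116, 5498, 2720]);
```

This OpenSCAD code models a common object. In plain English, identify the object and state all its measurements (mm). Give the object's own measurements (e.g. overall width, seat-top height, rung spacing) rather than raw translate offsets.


The wall frame of a small rectangular building: four walls, each 2720 mm tall and 116 mm thick, enclosing a footprint 2730 mm (x) by 5730 mm (y) outside-to-outside, with no floor or roof. The front and back walls (the −y and +y sides) span the full width; the two side walls fit between them.


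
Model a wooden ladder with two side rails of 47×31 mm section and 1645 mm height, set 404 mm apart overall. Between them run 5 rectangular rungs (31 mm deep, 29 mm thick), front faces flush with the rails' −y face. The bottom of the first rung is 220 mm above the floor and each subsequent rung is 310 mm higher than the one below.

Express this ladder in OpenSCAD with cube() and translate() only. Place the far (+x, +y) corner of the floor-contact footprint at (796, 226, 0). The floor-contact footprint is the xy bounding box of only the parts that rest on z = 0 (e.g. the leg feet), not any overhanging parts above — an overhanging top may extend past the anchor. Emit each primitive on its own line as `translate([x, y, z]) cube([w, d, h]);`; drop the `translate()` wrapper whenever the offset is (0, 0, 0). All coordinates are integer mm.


translate([392, 195, 0]) cube([47, 31, 1645]);
translate([749, 195, 0]) cube([47, 31, 1645]);
translate([439, 195, 220]) cube([310, 31, 29]);
translate([439, 195, 530]) cube([310, 31, 29]);
translate([439, 195, 840]) cube([310, 31, 29]);
translate([439, 195, 1150]) cube([310, 31, 29]);
translate([439, 195, 1460]) cube([310, 31, 29]);


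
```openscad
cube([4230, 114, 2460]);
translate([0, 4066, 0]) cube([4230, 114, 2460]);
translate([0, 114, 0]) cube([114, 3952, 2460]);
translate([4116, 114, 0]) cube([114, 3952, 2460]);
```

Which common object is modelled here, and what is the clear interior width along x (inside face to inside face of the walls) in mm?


A house (or room) frame. The interior width is 4002 mm.

Four 2460 mm walls enclosing a rectangle with no floor or roof — a room or house frame. Outside width is 4230 mm and wall thickness is 114 mm, so the interior width is 4230 − 2 × 114 = 4002 mm.


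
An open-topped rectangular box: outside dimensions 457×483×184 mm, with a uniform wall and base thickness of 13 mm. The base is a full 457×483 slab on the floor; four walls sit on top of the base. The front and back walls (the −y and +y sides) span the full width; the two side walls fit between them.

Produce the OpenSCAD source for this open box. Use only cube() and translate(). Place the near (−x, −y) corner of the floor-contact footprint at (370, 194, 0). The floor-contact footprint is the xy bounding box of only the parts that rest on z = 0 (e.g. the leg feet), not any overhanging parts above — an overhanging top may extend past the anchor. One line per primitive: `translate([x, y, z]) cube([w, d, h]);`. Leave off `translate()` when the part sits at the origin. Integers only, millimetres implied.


translate([370, 194, 0]) cube([457, 483, 13]);
translate([370, 194, 13]) cube([457, 13, 171]);
translate([370, 664, 13]) cube([457, 13, 171]);
translate([370, 207, 13]) cube([13, 457, 171]);
translate([814, 207, 13]) cube([13, 457, 171]);


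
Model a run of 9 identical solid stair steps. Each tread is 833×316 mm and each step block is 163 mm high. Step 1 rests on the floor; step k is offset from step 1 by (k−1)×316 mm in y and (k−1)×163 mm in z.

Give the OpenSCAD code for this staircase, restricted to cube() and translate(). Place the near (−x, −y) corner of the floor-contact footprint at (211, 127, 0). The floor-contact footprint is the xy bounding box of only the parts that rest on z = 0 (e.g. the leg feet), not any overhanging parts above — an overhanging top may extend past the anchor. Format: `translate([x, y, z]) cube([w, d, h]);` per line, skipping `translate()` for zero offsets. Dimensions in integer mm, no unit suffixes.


translate([211, 127, 0]) cube([833, 316, 163]);
translate([211, 443, 163]) cube([833, 316, 163]);
translate([211, 759, 326]) cube([833, 316, 163]);
translate([211, 1075, 489]) cube([833, 316, 163]);
translate([211, 1391, 652]) cube([833, 316, 163]);
translate([211, 1707, 815]) cube([833, 316, 163]);
translate([211, 2023, 978]) cube([833, 316, 163]);
translate([211, 2339, 1141]) cube([833, 316, 163]);
translate([211, 2655, 1304]) cube([833, 316, 163]);


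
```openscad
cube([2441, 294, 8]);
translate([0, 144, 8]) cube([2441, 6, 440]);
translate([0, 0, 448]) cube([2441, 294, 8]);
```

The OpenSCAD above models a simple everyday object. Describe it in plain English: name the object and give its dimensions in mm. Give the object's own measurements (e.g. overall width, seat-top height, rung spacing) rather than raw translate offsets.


An I-beam lying along x, 2441 mm long. Overall section height 456 mm. Two flanges 294 mm wide (y) and 8 mm thick, one on the floor and one at the top; a web 6 mm thick runs between them, centred on the flange width.


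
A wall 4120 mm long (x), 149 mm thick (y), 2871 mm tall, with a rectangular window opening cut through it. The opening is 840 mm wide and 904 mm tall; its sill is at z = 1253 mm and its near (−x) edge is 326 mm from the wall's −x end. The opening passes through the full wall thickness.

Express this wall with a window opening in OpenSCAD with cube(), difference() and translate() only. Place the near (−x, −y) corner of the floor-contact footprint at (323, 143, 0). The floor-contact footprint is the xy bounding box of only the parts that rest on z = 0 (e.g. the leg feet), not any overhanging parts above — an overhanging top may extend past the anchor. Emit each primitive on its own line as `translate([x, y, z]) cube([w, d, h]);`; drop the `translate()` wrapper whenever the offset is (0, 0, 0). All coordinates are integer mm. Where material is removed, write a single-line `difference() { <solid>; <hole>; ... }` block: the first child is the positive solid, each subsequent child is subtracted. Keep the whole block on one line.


difference() { translate([323, 143, 0]) cube([4120, 149, 2871]); translate([649, 143, 1253]) cube([840, 149, 904]); }


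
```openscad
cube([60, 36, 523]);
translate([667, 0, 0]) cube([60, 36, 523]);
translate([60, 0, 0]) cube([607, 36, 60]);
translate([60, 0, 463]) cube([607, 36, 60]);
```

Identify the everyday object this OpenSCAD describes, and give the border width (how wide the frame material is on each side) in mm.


A picture frame. The border width is 60 mm.

Four thin pieces enclosing a rectangular opening — a picture frame. The two full-height stiles are 523 mm tall; the top rail sits at z = 463 and is 60 mm tall, so the border above the opening is 523 − 463 = 60 mm, matching the stile x-width.


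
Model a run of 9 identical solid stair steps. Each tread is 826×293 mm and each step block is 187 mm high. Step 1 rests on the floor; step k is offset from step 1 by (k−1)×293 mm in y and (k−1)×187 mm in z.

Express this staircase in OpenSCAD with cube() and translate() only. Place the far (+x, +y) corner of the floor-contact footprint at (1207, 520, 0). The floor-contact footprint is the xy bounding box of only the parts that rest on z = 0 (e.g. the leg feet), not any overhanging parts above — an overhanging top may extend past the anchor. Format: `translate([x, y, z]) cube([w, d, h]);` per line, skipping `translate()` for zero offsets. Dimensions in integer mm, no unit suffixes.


translate([381, 227, 0]) cube([826, 293, 187]);
translate([381, 520, 187]) cube([826, 293, 187]);
translate([381, 813, 374]) cube([826, 293, 187]);
translate([381, 1106, 561]) cube([826, 293, 187]);
translate([381, 1399, 748]) cube([826, 293, 187]);
translate([381, 1692, 935]) cube([826, 293, 187]);
translate([381, 1985, 1122]) cube([826, 293, 187]);
translate([381, 2278, 1309]) cube([826, 293, 187]);
translate([381, 2571, 1496]) cube([826, 293, 187]);


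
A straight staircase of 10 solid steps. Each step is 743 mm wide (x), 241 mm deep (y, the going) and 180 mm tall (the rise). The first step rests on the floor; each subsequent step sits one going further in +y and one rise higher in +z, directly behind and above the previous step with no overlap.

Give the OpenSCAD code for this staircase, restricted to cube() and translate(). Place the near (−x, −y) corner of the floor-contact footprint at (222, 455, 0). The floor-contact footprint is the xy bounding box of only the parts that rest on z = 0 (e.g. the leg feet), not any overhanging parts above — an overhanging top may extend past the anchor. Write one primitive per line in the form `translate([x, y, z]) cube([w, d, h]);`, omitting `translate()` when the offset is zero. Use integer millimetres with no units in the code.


translate([222, 455, 0]) cube([743, 241, 180]);
translate([222, 696, 180]) cube([743, 241, 180]);
translate([222, 937, 360]) cube([743, 241, 180]);
translate([222, 1178, 540]) cube([743, 241, 180]);
translate([222, 1419, 720]) cube([743, 241, 180]);
translate([222, 1660, 900]) cube([743, 241, 180]);
translate([222, 1901, 1080]) cube([743, 241, 180]);
translate([222, 2142, 1260]) cube([743, 241, 180]);
translate([222, 2383, 1440]) cube([743, 241, 180]);
translate([222, 2624, 1620]) cube([743, 241, 180]);


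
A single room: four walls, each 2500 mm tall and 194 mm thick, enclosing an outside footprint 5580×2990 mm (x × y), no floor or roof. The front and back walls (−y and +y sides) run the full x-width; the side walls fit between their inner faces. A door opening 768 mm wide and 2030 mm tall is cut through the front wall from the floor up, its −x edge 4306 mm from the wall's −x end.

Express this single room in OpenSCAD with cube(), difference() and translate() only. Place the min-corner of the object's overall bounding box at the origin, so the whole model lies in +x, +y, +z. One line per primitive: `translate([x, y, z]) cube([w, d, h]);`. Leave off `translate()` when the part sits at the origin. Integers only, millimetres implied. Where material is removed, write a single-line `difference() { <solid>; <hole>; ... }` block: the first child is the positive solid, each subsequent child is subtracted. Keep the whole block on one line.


difference() { cube([5580, 194, 2500]); translate([4306, 0, 0]) cube([768, 194, 2030]); }
translate([0, 2796, 0]) cube([5580, 194, 2500]);
translate([0, 194, 0]) cube([194, 2602, 2500]);
translate([5386, 194, 0]) cube([194, 2602, 2500]);


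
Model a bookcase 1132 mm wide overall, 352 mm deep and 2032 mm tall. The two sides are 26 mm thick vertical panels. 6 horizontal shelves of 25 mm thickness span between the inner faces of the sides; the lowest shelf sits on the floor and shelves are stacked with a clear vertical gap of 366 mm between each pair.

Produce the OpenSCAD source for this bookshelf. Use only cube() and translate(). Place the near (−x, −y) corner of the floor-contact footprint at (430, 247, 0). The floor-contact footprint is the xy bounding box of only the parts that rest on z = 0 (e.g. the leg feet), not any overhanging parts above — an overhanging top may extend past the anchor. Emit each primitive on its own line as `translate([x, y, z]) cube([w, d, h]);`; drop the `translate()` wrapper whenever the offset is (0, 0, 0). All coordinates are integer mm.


translate([430, 247, 0]) cube([26, 352, 2032]);
translate([1536, 247, 0]) cube([26, 352, 2032]);
translate([456, 247, 0]) cube([1080, 352, 25]);
translate([456, 247, 391]) cube([1080, 352, 25]);
translate([456, 247, 782]) cube([1080, 352, 25]);
translate([456, 247, 1173]) cube([1080, 352, 25]);
translate([456, 247, 1564]) cube([1080, 352, 25]);
translate([456, 247, 1955]) cube([1080, 352, 25]);


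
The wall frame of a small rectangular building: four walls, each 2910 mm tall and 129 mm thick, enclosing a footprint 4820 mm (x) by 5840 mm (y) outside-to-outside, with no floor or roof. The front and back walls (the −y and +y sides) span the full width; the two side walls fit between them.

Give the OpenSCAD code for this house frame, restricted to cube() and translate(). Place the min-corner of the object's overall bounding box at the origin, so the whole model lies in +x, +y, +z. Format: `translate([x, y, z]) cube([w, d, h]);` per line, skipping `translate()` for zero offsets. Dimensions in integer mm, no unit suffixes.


cube([4820, 129, 2910]);
translate([0, 5711, 0]) cube([4820, 129, 2910]);
translate([0, 129, 0]) cube([129, 5582, 2910]);
translate([4691, 129, 0]) cube([129, 5582, 2910]);


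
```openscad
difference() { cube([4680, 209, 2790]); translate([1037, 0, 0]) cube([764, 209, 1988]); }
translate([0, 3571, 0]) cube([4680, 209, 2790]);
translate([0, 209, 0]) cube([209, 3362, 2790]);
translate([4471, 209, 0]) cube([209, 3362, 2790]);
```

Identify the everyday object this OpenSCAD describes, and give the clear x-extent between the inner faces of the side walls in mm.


A single room. The interior width is 4262 mm.

Four walls enclosing a rectangle with a door in the front wall — a room. Outside width 4680 minus two 209 mm walls gives 4262 mm.


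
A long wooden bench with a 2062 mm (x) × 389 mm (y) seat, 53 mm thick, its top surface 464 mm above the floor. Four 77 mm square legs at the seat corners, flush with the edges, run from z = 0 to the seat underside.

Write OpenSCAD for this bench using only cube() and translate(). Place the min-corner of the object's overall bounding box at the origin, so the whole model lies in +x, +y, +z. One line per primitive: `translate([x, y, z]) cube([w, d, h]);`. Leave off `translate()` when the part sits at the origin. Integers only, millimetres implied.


// leg_h = 464 − 53 = 411
translate([0, 0, 411]) cube([2062, 389, 53]);
cube([77, 77, 411]);
translate([0, 312, 0]) cube([77, 77, 411]);
translate([1985, 0, 0]) cube([77, 77, 411]);
translate([1985, 312, 0]) cube([77, 77, 411]);


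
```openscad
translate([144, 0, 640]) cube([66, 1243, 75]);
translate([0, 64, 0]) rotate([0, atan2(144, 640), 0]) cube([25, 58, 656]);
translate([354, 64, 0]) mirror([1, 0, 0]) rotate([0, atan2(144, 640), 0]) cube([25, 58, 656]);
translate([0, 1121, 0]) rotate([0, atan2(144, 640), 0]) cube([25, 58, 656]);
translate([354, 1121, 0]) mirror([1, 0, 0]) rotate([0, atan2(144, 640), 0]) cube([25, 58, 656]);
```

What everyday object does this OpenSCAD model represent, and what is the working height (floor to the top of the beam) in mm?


A sawhorse. The overall height is 715 mm.

A beam across two mirrored pairs of raked legs — a sawhorse. The beam's underside is at z = 640 (matching the legs' vertical rise in atan2(144, 640)) and the beam is 75 mm tall, so its top is at 640 + 75 = 715 mm. The raked legs top out at the beam's underside, so that is the highest point.


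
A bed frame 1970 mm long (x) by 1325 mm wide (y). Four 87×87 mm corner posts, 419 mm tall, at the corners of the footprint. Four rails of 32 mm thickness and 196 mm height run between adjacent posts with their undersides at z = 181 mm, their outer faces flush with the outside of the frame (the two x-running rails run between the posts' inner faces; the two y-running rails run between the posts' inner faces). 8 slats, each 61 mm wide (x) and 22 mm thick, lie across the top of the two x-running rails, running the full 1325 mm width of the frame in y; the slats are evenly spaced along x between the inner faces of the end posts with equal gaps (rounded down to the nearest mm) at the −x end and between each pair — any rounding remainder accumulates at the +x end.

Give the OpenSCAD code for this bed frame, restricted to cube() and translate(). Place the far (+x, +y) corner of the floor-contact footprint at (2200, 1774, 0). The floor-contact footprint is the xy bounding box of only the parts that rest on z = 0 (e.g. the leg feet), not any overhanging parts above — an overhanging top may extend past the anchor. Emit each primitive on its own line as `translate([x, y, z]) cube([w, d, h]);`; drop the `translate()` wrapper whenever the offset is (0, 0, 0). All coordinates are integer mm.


translate([230, 449, 0]) cube([87, 87, 419]);
translate([230, 1687, 0]) cube([87, 87, 419]);
translate([2113, 449, 0]) cube([87, 87, 419]);
translate([2113, 1687, 0]) cube([87, 87, 419]);
translate([317, 449, 181]) cube([1796, 32, 196]);
translate([317, 1742, 181]) cube([1796, 32, 196]);
translate([230, 536, 181]) cube([32, 1151, 196]);
translate([2168, 536, 181]) cube([32, 1151, 196]);
translate([462, 449, 377]) cube([61, 1325, 22]);
translate([668, 449, 377]) cube([61, 1325, 22]);
translate([874, 449, 377]) cube([61, 1325, 22]);
translate([1080, 449, 377]) cube([61, 1325, 22]);
translate([1286, 449, 377]) cube([61, 1325, 22]);
translate([1492, 449, 377]) cube([61, 1325, 22]);
translate([1698, 449, 377]) cube([61, 1325, 22]);
translate([1904, 449, 377]) cube([61, 1325, 22]);


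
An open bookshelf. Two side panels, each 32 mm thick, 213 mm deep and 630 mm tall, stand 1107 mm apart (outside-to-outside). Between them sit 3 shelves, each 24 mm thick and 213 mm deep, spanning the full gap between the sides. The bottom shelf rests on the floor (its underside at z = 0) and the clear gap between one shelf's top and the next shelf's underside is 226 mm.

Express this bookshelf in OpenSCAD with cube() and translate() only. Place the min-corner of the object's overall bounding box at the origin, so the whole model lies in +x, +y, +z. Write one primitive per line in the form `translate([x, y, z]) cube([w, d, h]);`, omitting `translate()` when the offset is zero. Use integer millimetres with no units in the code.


cube([32, 213, 630]);
translate([1075, 0, 0]) cube([32, 213, 630]);
translate([32, 0, 0]) cube([1043, 213, 24]);
translate([32, 0, 250]) cube([1043, 213, 24]);
translate([32, 0, 500]) cube([1043, 213, 24]);


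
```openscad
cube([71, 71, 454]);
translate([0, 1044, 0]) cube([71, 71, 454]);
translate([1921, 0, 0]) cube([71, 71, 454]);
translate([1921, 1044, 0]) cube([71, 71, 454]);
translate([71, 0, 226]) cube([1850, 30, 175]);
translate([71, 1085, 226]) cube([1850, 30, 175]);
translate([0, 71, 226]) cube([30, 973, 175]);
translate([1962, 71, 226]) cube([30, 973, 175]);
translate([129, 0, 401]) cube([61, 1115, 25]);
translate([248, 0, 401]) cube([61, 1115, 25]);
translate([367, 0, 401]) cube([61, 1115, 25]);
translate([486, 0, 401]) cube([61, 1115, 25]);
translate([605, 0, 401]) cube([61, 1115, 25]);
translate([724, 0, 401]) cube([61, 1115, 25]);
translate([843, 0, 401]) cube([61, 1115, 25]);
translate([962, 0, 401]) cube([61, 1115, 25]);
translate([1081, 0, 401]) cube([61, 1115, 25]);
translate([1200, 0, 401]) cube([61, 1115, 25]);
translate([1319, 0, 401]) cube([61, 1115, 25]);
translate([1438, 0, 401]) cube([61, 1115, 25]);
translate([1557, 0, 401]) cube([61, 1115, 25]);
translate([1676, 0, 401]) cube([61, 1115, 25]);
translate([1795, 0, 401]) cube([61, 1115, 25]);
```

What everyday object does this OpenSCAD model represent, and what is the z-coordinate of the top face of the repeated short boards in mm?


A bed frame. The slat-top height is 426 mm.

Four posts, four rails, and a row of slats — a bed frame. Slats sit on the rails at z = 226 + 175 = 401; with slat thickness 25, the top is 426 mm.


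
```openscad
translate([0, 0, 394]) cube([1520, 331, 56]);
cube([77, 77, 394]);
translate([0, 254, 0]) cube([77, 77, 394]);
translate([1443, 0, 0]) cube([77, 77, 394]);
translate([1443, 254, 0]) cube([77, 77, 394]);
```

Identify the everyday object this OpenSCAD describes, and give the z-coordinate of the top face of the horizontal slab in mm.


A bench. The seat-top height is 450 mm.

A long slab on four corner posts — a bench. The slab sits at z = 394 with thickness 56, so the top is 394 + 56 = 450 mm.


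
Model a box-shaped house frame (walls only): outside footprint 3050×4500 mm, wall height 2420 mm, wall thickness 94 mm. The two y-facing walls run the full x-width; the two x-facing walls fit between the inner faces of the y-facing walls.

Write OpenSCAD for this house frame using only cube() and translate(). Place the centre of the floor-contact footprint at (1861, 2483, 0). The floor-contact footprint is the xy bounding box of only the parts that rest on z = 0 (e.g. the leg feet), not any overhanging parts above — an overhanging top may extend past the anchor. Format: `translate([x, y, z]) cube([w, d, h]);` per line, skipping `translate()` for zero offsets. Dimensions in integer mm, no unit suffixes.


translate([336, 233, 0]) cube([3050, 94, 2420]);
translate([336, 4639, 0]) cube([3050, 94, 2420]);
translate([336, 327, 0]) cube([94, 4312, 2420]);
translate([3292, 327, 0]) cube([94, 4312, 2420]);


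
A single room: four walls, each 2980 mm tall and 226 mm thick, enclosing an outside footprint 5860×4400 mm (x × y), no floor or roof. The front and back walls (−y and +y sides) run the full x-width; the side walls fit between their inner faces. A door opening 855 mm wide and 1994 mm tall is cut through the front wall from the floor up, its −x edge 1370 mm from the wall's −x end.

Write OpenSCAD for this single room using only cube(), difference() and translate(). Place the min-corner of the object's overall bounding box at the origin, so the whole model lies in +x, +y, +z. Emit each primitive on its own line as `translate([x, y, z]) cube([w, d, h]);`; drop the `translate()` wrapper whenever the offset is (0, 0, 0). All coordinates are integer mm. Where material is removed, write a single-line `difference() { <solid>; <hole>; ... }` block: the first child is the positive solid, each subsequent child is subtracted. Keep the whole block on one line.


difference() { cube([5860, 226, 2980]); translate([1370, 0, 0]) cube([855, 226, 1994]); }
translate([0, 4174, 0]) cube([5860, 226, 2980]);
translate([0, 226, 0]) cube([226, 3948, 2980]);
translate([5634, 226, 0]) cube([226, 3948, 2980]);


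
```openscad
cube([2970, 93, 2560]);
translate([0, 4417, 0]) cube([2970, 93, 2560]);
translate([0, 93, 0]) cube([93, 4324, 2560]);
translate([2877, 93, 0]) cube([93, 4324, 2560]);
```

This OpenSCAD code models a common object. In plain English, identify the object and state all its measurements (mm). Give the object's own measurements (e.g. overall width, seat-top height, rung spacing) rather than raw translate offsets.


The wall frame of a small rectangular building: four walls, each 2560 mm tall and 93 mm thick, enclosing a footprint 2970 mm (x) by 4510 mm (y) outside-to-outside, with no floor or roof. The front and back walls (the −y and +y sides) span the full width; the two side walls fit between them.


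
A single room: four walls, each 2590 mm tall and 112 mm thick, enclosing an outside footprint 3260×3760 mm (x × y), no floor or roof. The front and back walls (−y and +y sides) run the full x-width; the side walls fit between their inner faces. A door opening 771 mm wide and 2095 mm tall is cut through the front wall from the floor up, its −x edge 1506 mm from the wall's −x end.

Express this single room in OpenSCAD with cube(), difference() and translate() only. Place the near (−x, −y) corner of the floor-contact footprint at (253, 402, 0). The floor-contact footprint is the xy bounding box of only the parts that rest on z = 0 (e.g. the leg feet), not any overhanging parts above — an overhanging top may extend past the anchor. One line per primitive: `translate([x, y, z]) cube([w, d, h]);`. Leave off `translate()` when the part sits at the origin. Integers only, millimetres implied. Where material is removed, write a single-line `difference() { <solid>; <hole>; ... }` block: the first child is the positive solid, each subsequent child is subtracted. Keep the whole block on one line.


difference() { translate([253, 402, 0]) cube([3260, 112, 2590]); translate([1759, 402, 0]) cube([771, 112, 2095]); }
translate([253, 4050, 0]) cube([3260, 112, 2590]);
translate([253, 514, 0]) cube([112, 3536, 2590]);
translate([3401, 514, 0]) cube([112, 3536, 2590]);


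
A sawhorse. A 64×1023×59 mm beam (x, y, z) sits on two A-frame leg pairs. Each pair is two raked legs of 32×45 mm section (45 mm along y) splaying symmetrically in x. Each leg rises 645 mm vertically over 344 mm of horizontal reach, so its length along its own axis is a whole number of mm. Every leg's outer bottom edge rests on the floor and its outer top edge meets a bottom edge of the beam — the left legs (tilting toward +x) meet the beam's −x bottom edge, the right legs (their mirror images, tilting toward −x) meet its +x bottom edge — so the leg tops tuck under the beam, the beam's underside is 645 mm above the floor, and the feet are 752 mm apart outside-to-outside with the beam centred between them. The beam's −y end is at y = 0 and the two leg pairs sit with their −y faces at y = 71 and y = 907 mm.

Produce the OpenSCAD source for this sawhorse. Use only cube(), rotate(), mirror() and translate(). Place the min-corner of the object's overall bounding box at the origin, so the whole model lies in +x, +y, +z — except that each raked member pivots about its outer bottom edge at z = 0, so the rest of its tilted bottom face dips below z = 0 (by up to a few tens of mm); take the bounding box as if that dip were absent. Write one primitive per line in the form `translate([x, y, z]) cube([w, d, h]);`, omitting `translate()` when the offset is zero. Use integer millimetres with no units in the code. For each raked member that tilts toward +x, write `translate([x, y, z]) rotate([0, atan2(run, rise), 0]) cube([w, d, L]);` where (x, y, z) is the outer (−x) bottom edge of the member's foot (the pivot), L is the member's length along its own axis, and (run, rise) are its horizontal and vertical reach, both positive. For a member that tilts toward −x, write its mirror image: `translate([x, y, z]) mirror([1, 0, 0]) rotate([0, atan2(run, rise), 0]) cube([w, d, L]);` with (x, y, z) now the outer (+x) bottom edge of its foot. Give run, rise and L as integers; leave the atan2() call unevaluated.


translate([344, 0, 645]) cube([64, 1023, 59]);
translate([0, 71, 0]) rotate([0, atan2(344, 645), 0]) cube([32, 45, 731]);
translate([752, 71, 0]) mirror([1, 0, 0]) rotate([0, atan2(344, 645), 0]) cube([32, 45, 731]);
translate([0, 907, 0]) rotate([0, atan2(344, 645), 0]) cube([32, 45, 731]);
translate([752, 907, 0]) mirror([1, 0, 0]) rotate([0, atan2(344, 645), 0]) cube([32, 45, 731]);


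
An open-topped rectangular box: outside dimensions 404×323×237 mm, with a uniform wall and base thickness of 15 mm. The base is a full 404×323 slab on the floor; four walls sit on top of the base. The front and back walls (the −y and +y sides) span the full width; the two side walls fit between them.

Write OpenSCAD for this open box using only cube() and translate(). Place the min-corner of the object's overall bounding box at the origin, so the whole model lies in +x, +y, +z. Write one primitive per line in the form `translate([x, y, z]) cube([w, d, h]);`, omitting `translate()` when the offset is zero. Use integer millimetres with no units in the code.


cube([404, 323, 15]);
translate([0, 0, 15]) cube([404, 15, 222]);
translate([0, 308, 15]) cube([404, 15, 222]);
translate([0, 15, 15]) cube([15, 293, 222]);
translate([389, 15, 15]) cube([15, 293, 222]);


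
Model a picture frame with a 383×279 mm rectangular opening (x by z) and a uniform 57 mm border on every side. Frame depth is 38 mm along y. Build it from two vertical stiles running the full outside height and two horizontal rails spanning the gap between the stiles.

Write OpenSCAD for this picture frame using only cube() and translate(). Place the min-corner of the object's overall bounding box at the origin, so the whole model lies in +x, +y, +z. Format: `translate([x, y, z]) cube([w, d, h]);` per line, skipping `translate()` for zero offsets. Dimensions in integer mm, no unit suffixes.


cube([57, 38, 393]);
translate([440, 0, 0]) cube([57, 38, 393]);
translate([57, 0, 0]) cube([383, 38, 57]);
translate([57, 0, 336]) cube([383, 38, 57]);


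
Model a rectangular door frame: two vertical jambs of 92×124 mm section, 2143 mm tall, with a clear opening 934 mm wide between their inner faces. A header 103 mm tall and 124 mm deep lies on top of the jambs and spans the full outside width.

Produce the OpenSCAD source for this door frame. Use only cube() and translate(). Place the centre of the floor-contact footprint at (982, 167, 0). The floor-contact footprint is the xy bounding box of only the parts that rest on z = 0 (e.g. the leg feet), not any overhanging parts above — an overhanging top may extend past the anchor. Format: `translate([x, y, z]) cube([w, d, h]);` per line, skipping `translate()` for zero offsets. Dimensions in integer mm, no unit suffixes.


translate([423, 105, 0]) cube([92, 124, 2143]);
translate([1449, 105, 0]) cube([92, 124, 2143]);
translate([423, 105, 2143]) cube([1118, 124, 103]);


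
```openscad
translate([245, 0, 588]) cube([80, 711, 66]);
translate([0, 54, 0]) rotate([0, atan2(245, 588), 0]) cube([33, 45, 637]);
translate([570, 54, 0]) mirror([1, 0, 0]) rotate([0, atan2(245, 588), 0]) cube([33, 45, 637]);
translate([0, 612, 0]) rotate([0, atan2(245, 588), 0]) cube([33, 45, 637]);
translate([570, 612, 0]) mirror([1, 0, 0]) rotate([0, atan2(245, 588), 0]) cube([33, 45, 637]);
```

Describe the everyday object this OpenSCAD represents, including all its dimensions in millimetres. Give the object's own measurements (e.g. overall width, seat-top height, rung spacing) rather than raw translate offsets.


A sawhorse. A 80×711×66 mm beam (x, y, z) sits on two A-frame leg pairs. Each pair is two raked legs of 33×45 mm section (45 mm along y) splaying symmetrically in x. Each leg rises 588 mm vertically over 245 mm of horizontal reach and is 637 mm long along its own axis. Every leg's outer bottom edge rests on the floor and its outer top edge meets a bottom edge of the beam — the left legs (tilting toward +x) meet the beam's −x bottom edge, the right legs (their mirror images, tilting toward −x) meet its +x bottom edge — so the leg tops tuck under the beam, the beam's underside is 588 mm above the floor, and the feet are 570 mm apart outside-to-outside with the beam centred between them. The two leg pairs are set in 54 mm from either end of the beam.


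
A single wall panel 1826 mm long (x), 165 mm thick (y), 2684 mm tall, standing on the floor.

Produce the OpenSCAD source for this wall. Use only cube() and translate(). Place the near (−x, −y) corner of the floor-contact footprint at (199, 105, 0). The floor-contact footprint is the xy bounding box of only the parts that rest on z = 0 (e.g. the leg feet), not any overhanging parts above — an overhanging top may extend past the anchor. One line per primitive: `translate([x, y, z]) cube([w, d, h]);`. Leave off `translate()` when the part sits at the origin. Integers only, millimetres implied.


translate([199, 105, 0]) cube([1826, 165, 2684]);


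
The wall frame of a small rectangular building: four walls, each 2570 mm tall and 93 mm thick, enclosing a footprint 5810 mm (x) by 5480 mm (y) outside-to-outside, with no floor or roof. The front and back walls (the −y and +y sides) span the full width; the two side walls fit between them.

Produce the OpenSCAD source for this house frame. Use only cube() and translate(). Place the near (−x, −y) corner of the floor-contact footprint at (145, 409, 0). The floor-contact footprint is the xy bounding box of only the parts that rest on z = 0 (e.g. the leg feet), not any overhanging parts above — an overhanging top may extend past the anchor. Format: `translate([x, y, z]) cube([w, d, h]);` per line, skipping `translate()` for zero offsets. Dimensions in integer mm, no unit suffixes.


translate([145, 409, 0]) cube([5810, 93, 2570]);
translate([145, 5796, 0]) cube([5810, 93, 2570]);
translate([145, 502, 0]) cube([93, 5294, 2570]);
translate([5862, 502, 0]) cube([93, 5294, 2570]);
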